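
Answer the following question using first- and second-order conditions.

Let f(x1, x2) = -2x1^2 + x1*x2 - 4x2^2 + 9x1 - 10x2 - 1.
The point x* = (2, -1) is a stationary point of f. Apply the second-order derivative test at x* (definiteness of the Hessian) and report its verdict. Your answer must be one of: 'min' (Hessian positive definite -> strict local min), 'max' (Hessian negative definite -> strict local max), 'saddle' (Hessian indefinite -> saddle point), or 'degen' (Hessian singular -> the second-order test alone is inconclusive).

Compute the Hessian H = grad^2 f:
  H = [[-4, 1], [1, -8]]
Verify stationarity: grad f(x*) = H x* + g = (0, 0).
Eigenvalues of H: -8.2361, -3.7639.
Both eigenvalues < 0, so H is negative definite -> x* is a strict local max.

max


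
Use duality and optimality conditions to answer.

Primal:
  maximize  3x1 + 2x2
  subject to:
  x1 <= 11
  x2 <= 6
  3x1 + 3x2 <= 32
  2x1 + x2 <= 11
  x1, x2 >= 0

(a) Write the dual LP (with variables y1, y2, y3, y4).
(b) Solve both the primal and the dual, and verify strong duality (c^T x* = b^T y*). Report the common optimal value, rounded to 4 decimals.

The standard primal-dual pair for 'max c^T x s.t. A x <= b, x >= 0' is:
  Dual:  min b^T y  s.t.  A^T y >= c,  y >= 0.

So the dual LP is:
  minimize  11y1 + 6y2 + 32y3 + 11y4
  subject to:
    y1 + 3y3 + 2y4 >= 3
    y2 + 3y3 + y4 >= 2
    y1, y2, y3, y4 >= 0

Solving the primal: x* = (2.5, 6).
  primal value c^T x* = 19.5.
Solving the dual: y* = (0, 0.5, 0, 1.5).
  dual value b^T y* = 19.5.
Strong duality: c^T x* = b^T y*. Confirmed.

19.5


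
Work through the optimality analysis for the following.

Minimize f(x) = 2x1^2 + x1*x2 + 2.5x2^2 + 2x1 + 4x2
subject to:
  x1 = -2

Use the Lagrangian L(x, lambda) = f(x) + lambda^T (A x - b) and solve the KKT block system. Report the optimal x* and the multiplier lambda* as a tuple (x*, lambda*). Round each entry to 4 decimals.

Form the Lagrangian:
  L(x, lambda) = (1/2) x^T Q x + c^T x + lambda^T (A x - b)
Stationarity (grad_x L = 0): Q x + c + A^T lambda = 0.
Primal feasibility: A x = b.

This gives the KKT block system:
  [ Q   A^T ] [ x     ]   [-c ]
  [ A    0  ] [ lambda ] = [ b ]

Solving the linear system:
  x*      = (-2, -0.4)
  lambda* = (6.4)
  f(x*)   = 3.6

x* = (-2, -0.4), lambda* = (6.4)


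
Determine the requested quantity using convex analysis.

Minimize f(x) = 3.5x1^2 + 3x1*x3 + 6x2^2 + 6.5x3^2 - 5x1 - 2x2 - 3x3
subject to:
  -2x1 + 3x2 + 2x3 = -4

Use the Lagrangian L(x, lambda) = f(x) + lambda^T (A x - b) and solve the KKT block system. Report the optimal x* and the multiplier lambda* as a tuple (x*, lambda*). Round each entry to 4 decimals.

Form the Lagrangian:
  L(x, lambda) = (1/2) x^T Q x + c^T x + lambda^T (A x - b)
Stationarity (grad_x L = 0): Q x + c + A^T lambda = 0.
Primal feasibility: A x = b.

This gives the KKT block system:
  [ Q   A^T ] [ x     ]   [-c ]
  [ A    0  ] [ lambda ] = [ b ]

Solving the linear system:
  x*      = (1.3172, -0.2397, -0.3233)
  lambda* = (1.6254)
  f(x*)   = 0.6823

x* = (1.3172, -0.2397, -0.3233), lambda* = (1.6254)


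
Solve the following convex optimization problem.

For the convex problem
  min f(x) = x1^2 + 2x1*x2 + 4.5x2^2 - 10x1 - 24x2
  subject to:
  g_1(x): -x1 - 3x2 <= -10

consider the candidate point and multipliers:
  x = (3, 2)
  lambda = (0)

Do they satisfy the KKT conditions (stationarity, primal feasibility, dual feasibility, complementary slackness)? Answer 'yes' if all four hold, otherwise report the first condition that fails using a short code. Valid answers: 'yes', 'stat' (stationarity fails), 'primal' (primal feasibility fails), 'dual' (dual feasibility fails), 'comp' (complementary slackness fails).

Gradient of f: grad f(x) = Q x + c = (0, 0)
Constraint values g_i(x) = a_i^T x - b_i:
  g_1((3, 2)) = 1
Stationarity residual: grad f(x) + sum_i lambda_i a_i = (0, 0)
  -> stationarity OK
Primal feasibility (all g_i <= 0): FAILS
Dual feasibility (all lambda_i >= 0): OK
Complementary slackness (lambda_i * g_i(x) = 0 for all i): OK

Verdict: the first failing condition is primal_feasibility -> primal.

primal


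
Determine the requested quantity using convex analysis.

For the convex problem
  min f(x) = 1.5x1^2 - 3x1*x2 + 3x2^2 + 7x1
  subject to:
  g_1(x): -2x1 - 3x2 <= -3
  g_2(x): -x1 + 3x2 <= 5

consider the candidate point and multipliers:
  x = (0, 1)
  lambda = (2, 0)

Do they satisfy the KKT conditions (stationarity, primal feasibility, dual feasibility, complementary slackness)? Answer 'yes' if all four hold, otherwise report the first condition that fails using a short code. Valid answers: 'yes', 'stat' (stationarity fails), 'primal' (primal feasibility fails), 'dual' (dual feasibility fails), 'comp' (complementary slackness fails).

Gradient of f: grad f(x) = Q x + c = (4, 6)
Constraint values g_i(x) = a_i^T x - b_i:
  g_1((0, 1)) = 0
  g_2((0, 1)) = -2
Stationarity residual: grad f(x) + sum_i lambda_i a_i = (0, 0)
  -> stationarity OK
Primal feasibility (all g_i <= 0): OK
Dual feasibility (all lambda_i >= 0): OK
Complementary slackness (lambda_i * g_i(x) = 0 for all i): OK

Verdict: yes, KKT holds.

yes


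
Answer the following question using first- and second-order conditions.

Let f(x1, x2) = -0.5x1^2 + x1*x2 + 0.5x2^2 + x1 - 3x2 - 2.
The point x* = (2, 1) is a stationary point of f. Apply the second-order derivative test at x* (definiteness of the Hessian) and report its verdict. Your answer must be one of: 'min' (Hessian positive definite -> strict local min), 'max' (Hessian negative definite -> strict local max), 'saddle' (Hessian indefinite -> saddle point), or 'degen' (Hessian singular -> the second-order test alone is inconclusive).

Compute the Hessian H = grad^2 f:
  H = [[-1, 1], [1, 1]]
Verify stationarity: grad f(x*) = H x* + g = (0, 0).
Eigenvalues of H: -1.4142, 1.4142.
Eigenvalues have mixed signs, so H is indefinite -> x* is a saddle point.

saddle


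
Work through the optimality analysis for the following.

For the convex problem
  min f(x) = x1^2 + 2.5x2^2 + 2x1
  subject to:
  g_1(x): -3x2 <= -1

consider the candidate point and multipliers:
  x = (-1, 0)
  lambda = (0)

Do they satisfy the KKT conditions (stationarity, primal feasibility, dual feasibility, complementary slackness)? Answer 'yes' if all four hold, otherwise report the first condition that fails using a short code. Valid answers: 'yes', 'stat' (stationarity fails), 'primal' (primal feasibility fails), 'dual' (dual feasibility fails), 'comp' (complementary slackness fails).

Gradient of f: grad f(x) = Q x + c = (0, 0)
Constraint values g_i(x) = a_i^T x - b_i:
  g_1((-1, 0)) = 1
Stationarity residual: grad f(x) + sum_i lambda_i a_i = (0, 0)
  -> stationarity OK
Primal feasibility (all g_i <= 0): FAILS
Dual feasibility (all lambda_i >= 0): OK
Complementary slackness (lambda_i * g_i(x) = 0 for all i): OK

Verdict: the first failing condition is primal_feasibility -> primal.

primal


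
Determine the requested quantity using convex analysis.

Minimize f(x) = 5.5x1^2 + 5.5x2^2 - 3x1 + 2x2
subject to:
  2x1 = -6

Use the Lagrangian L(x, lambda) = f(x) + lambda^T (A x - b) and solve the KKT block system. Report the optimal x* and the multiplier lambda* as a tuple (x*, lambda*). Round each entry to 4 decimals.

Form the Lagrangian:
  L(x, lambda) = (1/2) x^T Q x + c^T x + lambda^T (A x - b)
Stationarity (grad_x L = 0): Q x + c + A^T lambda = 0.
Primal feasibility: A x = b.

This gives the KKT block system:
  [ Q   A^T ] [ x     ]   [-c ]
  [ A    0  ] [ lambda ] = [ b ]

Solving the linear system:
  x*      = (-3, -0.1818)
  lambda* = (18)
  f(x*)   = 58.3182

x* = (-3, -0.1818), lambda* = (18)


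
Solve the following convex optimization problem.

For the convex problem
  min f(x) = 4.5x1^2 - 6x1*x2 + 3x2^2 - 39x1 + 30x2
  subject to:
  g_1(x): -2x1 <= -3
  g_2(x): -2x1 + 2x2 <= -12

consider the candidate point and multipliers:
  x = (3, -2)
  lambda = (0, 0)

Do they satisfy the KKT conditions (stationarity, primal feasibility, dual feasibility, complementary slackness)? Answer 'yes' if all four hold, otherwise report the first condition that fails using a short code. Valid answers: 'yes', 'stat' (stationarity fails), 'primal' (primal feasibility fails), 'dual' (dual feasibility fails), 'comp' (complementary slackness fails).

Gradient of f: grad f(x) = Q x + c = (0, 0)
Constraint values g_i(x) = a_i^T x - b_i:
  g_1((3, -2)) = -3
  g_2((3, -2)) = 2
Stationarity residual: grad f(x) + sum_i lambda_i a_i = (0, 0)
  -> stationarity OK
Primal feasibility (all g_i <= 0): FAILS
Dual feasibility (all lambda_i >= 0): OK
Complementary slackness (lambda_i * g_i(x) = 0 for all i): OK

Verdict: the first failing condition is primal_feasibility -> primal.

primal


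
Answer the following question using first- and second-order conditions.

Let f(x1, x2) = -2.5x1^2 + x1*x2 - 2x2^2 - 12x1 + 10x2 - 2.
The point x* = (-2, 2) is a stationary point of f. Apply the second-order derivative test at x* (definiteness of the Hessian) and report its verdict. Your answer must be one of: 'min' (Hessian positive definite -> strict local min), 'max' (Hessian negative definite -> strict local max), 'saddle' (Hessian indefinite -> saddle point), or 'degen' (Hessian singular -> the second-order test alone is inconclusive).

Compute the Hessian H = grad^2 f:
  H = [[-5, 1], [1, -4]]
Verify stationarity: grad f(x*) = H x* + g = (0, 0).
Eigenvalues of H: -5.618, -3.382.
Both eigenvalues < 0, so H is negative definite -> x* is a strict local max.

max


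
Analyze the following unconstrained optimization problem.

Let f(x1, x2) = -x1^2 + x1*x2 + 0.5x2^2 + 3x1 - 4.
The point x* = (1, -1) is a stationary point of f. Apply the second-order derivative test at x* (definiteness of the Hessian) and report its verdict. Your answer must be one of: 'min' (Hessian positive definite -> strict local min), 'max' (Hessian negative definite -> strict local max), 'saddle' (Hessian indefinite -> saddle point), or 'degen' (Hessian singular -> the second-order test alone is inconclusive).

Compute the Hessian H = grad^2 f:
  H = [[-2, 1], [1, 1]]
Verify stationarity: grad f(x*) = H x* + g = (0, 0).
Eigenvalues of H: -2.3028, 1.3028.
Eigenvalues have mixed signs, so H is indefinite -> x* is a saddle point.

saddle


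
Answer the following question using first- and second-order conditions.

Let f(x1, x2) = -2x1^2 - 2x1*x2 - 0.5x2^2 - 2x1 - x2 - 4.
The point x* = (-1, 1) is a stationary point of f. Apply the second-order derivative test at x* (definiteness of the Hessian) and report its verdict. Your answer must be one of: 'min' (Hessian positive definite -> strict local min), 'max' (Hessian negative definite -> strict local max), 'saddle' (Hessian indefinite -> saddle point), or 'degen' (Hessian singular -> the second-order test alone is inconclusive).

Compute the Hessian H = grad^2 f:
  H = [[-4, -2], [-2, -1]]
Verify stationarity: grad f(x*) = H x* + g = (0, 0).
Eigenvalues of H: -5, 0.
H has a zero eigenvalue (singular; negative semidefinite but not definite), so H is neither positive definite, negative definite, nor indefinite. The second-order test alone is inconclusive -> degen.
(Indeed, f is constant along the null direction of H through x*, so x* is not a strict local extremum.)

degen


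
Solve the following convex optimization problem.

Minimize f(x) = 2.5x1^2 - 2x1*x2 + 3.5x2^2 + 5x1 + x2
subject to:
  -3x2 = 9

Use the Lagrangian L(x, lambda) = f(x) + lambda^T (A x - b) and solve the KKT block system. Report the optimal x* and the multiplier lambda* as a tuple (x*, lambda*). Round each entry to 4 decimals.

Form the Lagrangian:
  L(x, lambda) = (1/2) x^T Q x + c^T x + lambda^T (A x - b)
Stationarity (grad_x L = 0): Q x + c + A^T lambda = 0.
Primal feasibility: A x = b.

This gives the KKT block system:
  [ Q   A^T ] [ x     ]   [-c ]
  [ A    0  ] [ lambda ] = [ b ]

Solving the linear system:
  x*      = (-2.2, -3)
  lambda* = (-5.2)
  f(x*)   = 16.4

x* = (-2.2, -3), lambda* = (-5.2)


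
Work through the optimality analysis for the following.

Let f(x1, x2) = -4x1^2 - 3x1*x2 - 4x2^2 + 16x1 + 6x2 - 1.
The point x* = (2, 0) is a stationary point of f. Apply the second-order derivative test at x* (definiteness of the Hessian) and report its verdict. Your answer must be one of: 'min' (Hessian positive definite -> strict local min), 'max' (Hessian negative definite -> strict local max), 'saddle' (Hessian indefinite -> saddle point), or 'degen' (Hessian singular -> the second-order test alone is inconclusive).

Compute the Hessian H = grad^2 f:
  H = [[-8, -3], [-3, -8]]
Verify stationarity: grad f(x*) = H x* + g = (0, 0).
Eigenvalues of H: -11, -5.
Both eigenvalues < 0, so H is negative definite -> x* is a strict local max.

max


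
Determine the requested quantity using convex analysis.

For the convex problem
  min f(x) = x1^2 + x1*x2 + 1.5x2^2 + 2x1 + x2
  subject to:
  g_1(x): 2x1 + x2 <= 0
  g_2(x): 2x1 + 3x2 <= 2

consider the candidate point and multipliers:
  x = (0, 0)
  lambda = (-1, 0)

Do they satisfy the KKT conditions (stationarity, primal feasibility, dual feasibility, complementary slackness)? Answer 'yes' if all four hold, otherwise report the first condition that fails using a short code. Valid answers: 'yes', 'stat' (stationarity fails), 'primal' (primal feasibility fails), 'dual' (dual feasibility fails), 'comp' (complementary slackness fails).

Gradient of f: grad f(x) = Q x + c = (2, 1)
Constraint values g_i(x) = a_i^T x - b_i:
  g_1((0, 0)) = 0
  g_2((0, 0)) = -2
Stationarity residual: grad f(x) + sum_i lambda_i a_i = (0, 0)
  -> stationarity OK
Primal feasibility (all g_i <= 0): OK
Dual feasibility (all lambda_i >= 0): FAILS
Complementary slackness (lambda_i * g_i(x) = 0 for all i): OK

Verdict: the first failing condition is dual_feasibility -> dual.

dual


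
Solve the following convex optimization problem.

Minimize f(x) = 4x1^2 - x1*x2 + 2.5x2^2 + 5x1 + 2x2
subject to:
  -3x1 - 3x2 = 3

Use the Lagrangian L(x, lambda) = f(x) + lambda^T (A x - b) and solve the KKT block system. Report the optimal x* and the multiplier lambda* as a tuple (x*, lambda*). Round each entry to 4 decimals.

Form the Lagrangian:
  L(x, lambda) = (1/2) x^T Q x + c^T x + lambda^T (A x - b)
Stationarity (grad_x L = 0): Q x + c + A^T lambda = 0.
Primal feasibility: A x = b.

This gives the KKT block system:
  [ Q   A^T ] [ x     ]   [-c ]
  [ A    0  ] [ lambda ] = [ b ]

Solving the linear system:
  x*      = (-0.6, -0.4)
  lambda* = (0.2)
  f(x*)   = -2.2

x* = (-0.6, -0.4), lambda* = (0.2)


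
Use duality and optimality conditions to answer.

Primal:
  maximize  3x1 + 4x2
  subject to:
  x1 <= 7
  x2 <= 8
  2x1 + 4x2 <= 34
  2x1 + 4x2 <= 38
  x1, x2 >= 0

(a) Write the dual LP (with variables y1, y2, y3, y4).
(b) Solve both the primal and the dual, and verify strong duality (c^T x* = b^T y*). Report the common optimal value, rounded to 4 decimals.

The standard primal-dual pair for 'max c^T x s.t. A x <= b, x >= 0' is:
  Dual:  min b^T y  s.t.  A^T y >= c,  y >= 0.

So the dual LP is:
  minimize  7y1 + 8y2 + 34y3 + 38y4
  subject to:
    y1 + 2y3 + 2y4 >= 3
    y2 + 4y3 + 4y4 >= 4
    y1, y2, y3, y4 >= 0

Solving the primal: x* = (7, 5).
  primal value c^T x* = 41.
Solving the dual: y* = (1, 0, 1, 0).
  dual value b^T y* = 41.
Strong duality: c^T x* = b^T y*. Confirmed.

41


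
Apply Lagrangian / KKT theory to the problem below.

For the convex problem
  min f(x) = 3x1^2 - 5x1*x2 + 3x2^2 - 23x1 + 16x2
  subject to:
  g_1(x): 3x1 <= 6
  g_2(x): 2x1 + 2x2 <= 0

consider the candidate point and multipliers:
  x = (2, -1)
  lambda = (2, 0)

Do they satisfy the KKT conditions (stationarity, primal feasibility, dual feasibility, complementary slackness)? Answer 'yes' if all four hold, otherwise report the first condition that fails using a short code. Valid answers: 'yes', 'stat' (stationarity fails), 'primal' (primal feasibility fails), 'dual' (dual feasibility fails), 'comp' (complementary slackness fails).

Gradient of f: grad f(x) = Q x + c = (-6, 0)
Constraint values g_i(x) = a_i^T x - b_i:
  g_1((2, -1)) = 0
  g_2((2, -1)) = 2
Stationarity residual: grad f(x) + sum_i lambda_i a_i = (0, 0)
  -> stationarity OK
Primal feasibility (all g_i <= 0): FAILS
Dual feasibility (all lambda_i >= 0): OK
Complementary slackness (lambda_i * g_i(x) = 0 for all i): OK

Verdict: the first failing condition is primal_feasibility -> primal.

primal


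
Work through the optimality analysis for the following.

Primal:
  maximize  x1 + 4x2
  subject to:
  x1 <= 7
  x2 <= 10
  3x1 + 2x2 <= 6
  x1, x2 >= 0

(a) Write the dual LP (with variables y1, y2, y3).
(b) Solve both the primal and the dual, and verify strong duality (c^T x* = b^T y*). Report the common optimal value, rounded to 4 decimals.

The standard primal-dual pair for 'max c^T x s.t. A x <= b, x >= 0' is:
  Dual:  min b^T y  s.t.  A^T y >= c,  y >= 0.

So the dual LP is:
  minimize  7y1 + 10y2 + 6y3
  subject to:
    y1 + 3y3 >= 1
    y2 + 2y3 >= 4
    y1, y2, y3 >= 0

Solving the primal: x* = (0, 3).
  primal value c^T x* = 12.
Solving the dual: y* = (0, 0, 2).
  dual value b^T y* = 12.
Strong duality: c^T x* = b^T y*. Confirmed.

12


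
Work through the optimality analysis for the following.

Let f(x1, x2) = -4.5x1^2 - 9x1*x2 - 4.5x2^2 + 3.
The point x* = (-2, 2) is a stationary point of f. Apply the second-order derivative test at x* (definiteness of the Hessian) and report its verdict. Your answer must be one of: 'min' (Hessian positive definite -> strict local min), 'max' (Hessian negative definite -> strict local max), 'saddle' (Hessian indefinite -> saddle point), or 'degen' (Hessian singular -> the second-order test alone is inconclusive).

Compute the Hessian H = grad^2 f:
  H = [[-9, -9], [-9, -9]]
Verify stationarity: grad f(x*) = H x* + g = (0, 0).
Eigenvalues of H: -18, 0.
H has a zero eigenvalue (singular; negative semidefinite but not definite), so H is neither positive definite, negative definite, nor indefinite. The second-order test alone is inconclusive -> degen.
(Indeed, f is constant along the null direction of H through x*, so x* is not a strict local extremum.)

degen


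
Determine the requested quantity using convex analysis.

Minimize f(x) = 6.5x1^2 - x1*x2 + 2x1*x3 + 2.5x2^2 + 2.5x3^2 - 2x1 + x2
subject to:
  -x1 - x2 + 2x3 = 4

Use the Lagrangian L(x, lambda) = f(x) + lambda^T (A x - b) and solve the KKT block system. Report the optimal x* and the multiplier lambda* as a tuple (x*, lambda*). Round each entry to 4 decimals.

Form the Lagrangian:
  L(x, lambda) = (1/2) x^T Q x + c^T x + lambda^T (A x - b)
Stationarity (grad_x L = 0): Q x + c + A^T lambda = 0.
Primal feasibility: A x = b.

This gives the KKT block system:
  [ Q   A^T ] [ x     ]   [-c ]
  [ A    0  ] [ lambda ] = [ b ]

Solving the linear system:
  x*      = (-0.3625, -0.8875, 1.375)
  lambda* = (-3.075)
  f(x*)   = 6.0688

x* = (-0.3625, -0.8875, 1.375), lambda* = (-3.075)


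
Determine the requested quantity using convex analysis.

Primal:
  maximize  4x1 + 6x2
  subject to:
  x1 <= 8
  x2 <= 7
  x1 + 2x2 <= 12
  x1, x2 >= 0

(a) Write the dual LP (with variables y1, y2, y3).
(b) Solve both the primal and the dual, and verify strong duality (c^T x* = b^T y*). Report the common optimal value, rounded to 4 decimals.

The standard primal-dual pair for 'max c^T x s.t. A x <= b, x >= 0' is:
  Dual:  min b^T y  s.t.  A^T y >= c,  y >= 0.

So the dual LP is:
  minimize  8y1 + 7y2 + 12y3
  subject to:
    y1 + y3 >= 4
    y2 + 2y3 >= 6
    y1, y2, y3 >= 0

Solving the primal: x* = (8, 2).
  primal value c^T x* = 44.
Solving the dual: y* = (1, 0, 3).
  dual value b^T y* = 44.
Strong duality: c^T x* = b^T y*. Confirmed.

44


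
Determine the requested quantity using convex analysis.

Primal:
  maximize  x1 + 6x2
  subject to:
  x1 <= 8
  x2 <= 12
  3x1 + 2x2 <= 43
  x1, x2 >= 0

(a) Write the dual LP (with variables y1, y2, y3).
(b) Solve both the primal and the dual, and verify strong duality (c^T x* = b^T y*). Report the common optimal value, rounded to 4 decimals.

The standard primal-dual pair for 'max c^T x s.t. A x <= b, x >= 0' is:
  Dual:  min b^T y  s.t.  A^T y >= c,  y >= 0.

So the dual LP is:
  minimize  8y1 + 12y2 + 43y3
  subject to:
    y1 + 3y3 >= 1
    y2 + 2y3 >= 6
    y1, y2, y3 >= 0

Solving the primal: x* = (6.3333, 12).
  primal value c^T x* = 78.3333.
Solving the dual: y* = (0, 5.3333, 0.3333).
  dual value b^T y* = 78.3333.
Strong duality: c^T x* = b^T y*. Confirmed.

78.3333


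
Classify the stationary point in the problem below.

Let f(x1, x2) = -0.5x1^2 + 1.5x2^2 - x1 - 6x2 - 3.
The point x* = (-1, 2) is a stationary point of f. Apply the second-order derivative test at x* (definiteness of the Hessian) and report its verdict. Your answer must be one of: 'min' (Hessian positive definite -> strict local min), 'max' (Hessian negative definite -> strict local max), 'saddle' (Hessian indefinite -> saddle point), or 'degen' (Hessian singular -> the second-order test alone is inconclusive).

Compute the Hessian H = grad^2 f:
  H = [[-1, 0], [0, 3]]
Verify stationarity: grad f(x*) = H x* + g = (0, 0).
Eigenvalues of H: -1, 3.
Eigenvalues have mixed signs, so H is indefinite -> x* is a saddle point.

saddle


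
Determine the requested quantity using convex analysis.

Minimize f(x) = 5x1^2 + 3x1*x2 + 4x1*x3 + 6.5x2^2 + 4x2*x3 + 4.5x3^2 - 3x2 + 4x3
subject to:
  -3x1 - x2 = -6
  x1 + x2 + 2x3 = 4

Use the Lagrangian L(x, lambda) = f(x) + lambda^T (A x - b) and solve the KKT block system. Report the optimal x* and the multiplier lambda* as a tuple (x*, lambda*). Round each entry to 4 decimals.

Form the Lagrangian:
  L(x, lambda) = (1/2) x^T Q x + c^T x + lambda^T (A x - b)
Stationarity (grad_x L = 0): Q x + c + A^T lambda = 0.
Primal feasibility: A x = b.

This gives the KKT block system:
  [ Q   A^T ] [ x     ]   [-c ]
  [ A    0  ] [ lambda ] = [ b ]

Solving the linear system:
  x*      = (1.7647, 0.7059, 0.7647)
  lambda* = (4.1471, -10.3824)
  f(x*)   = 33.6765

x* = (1.7647, 0.7059, 0.7647), lambda* = (4.1471, -10.3824)


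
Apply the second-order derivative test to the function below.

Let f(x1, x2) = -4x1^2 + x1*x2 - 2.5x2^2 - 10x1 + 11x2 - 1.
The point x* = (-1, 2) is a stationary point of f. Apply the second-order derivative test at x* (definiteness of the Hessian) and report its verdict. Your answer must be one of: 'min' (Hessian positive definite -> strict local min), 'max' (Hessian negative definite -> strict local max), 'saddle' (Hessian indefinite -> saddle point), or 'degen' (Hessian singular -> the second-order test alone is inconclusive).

Compute the Hessian H = grad^2 f:
  H = [[-8, 1], [1, -5]]
Verify stationarity: grad f(x*) = H x* + g = (0, 0).
Eigenvalues of H: -8.3028, -4.6972.
Both eigenvalues < 0, so H is negative definite -> x* is a strict local max.

max


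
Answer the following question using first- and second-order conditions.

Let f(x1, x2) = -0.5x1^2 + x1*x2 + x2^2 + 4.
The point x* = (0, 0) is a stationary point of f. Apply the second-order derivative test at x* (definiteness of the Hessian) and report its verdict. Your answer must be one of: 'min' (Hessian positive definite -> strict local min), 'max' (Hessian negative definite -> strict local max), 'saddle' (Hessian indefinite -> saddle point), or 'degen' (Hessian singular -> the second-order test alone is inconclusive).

Compute the Hessian H = grad^2 f:
  H = [[-1, 1], [1, 2]]
Verify stationarity: grad f(x*) = H x* + g = (0, 0).
Eigenvalues of H: -1.3028, 2.3028.
Eigenvalues have mixed signs, so H is indefinite -> x* is a saddle point.

saddle


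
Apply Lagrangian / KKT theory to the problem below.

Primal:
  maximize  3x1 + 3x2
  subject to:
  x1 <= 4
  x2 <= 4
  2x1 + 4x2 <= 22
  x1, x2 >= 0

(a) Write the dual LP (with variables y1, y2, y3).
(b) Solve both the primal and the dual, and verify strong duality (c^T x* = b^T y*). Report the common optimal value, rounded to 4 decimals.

The standard primal-dual pair for 'max c^T x s.t. A x <= b, x >= 0' is:
  Dual:  min b^T y  s.t.  A^T y >= c,  y >= 0.

So the dual LP is:
  minimize  4y1 + 4y2 + 22y3
  subject to:
    y1 + 2y3 >= 3
    y2 + 4y3 >= 3
    y1, y2, y3 >= 0

Solving the primal: x* = (4, 3.5).
  primal value c^T x* = 22.5.
Solving the dual: y* = (1.5, 0, 0.75).
  dual value b^T y* = 22.5.
Strong duality: c^T x* = b^T y*. Confirmed.

22.5


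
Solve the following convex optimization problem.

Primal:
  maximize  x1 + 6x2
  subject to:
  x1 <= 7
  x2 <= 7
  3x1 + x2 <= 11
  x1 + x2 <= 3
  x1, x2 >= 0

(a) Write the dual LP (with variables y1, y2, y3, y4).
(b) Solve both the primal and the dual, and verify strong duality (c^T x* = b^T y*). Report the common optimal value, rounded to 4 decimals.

The standard primal-dual pair for 'max c^T x s.t. A x <= b, x >= 0' is:
  Dual:  min b^T y  s.t.  A^T y >= c,  y >= 0.

So the dual LP is:
  minimize  7y1 + 7y2 + 11y3 + 3y4
  subject to:
    y1 + 3y3 + y4 >= 1
    y2 + y3 + y4 >= 6
    y1, y2, y3, y4 >= 0

Solving the primal: x* = (0, 3).
  primal value c^T x* = 18.
Solving the dual: y* = (0, 0, 0, 6).
  dual value b^T y* = 18.
Strong duality: c^T x* = b^T y*. Confirmed.

18


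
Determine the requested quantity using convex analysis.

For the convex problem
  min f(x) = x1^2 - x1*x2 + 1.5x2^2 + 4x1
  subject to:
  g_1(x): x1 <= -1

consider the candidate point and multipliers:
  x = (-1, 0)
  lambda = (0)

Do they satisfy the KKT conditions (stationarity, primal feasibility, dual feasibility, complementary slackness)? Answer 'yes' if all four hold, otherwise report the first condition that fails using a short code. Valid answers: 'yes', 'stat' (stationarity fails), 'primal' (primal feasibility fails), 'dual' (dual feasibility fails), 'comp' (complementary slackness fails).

Gradient of f: grad f(x) = Q x + c = (2, 1)
Constraint values g_i(x) = a_i^T x - b_i:
  g_1((-1, 0)) = 0
Stationarity residual: grad f(x) + sum_i lambda_i a_i = (2, 1)
  -> stationarity FAILS
Primal feasibility (all g_i <= 0): OK
Dual feasibility (all lambda_i >= 0): OK
Complementary slackness (lambda_i * g_i(x) = 0 for all i): OK

Verdict: the first failing condition is stationarity -> stat.

stat


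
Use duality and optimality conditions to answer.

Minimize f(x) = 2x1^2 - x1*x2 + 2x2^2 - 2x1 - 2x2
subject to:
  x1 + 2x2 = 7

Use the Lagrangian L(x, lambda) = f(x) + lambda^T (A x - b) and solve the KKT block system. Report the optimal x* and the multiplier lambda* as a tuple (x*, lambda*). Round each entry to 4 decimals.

Form the Lagrangian:
  L(x, lambda) = (1/2) x^T Q x + c^T x + lambda^T (A x - b)
Stationarity (grad_x L = 0): Q x + c + A^T lambda = 0.
Primal feasibility: A x = b.

This gives the KKT block system:
  [ Q   A^T ] [ x     ]   [-c ]
  [ A    0  ] [ lambda ] = [ b ]

Solving the linear system:
  x*      = (1.9167, 2.5417)
  lambda* = (-3.125)
  f(x*)   = 6.4792

x* = (1.9167, 2.5417), lambda* = (-3.125)


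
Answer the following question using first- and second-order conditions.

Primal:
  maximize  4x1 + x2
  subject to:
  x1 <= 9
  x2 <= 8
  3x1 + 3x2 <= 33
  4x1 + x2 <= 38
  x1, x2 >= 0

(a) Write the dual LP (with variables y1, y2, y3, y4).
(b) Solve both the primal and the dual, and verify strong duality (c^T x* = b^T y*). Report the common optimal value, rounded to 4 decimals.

The standard primal-dual pair for 'max c^T x s.t. A x <= b, x >= 0' is:
  Dual:  min b^T y  s.t.  A^T y >= c,  y >= 0.

So the dual LP is:
  minimize  9y1 + 8y2 + 33y3 + 38y4
  subject to:
    y1 + 3y3 + 4y4 >= 4
    y2 + 3y3 + y4 >= 1
    y1, y2, y3, y4 >= 0

Solving the primal: x* = (9, 2).
  primal value c^T x* = 38.
Solving the dual: y* = (0, 0, 0, 1).
  dual value b^T y* = 38.
Strong duality: c^T x* = b^T y*. Confirmed.

38


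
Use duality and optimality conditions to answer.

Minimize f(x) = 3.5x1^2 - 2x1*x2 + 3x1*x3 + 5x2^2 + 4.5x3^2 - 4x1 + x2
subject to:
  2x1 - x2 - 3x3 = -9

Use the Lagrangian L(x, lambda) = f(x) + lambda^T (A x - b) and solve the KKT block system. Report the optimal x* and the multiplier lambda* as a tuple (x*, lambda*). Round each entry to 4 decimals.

Form the Lagrangian:
  L(x, lambda) = (1/2) x^T Q x + c^T x + lambda^T (A x - b)
Stationarity (grad_x L = 0): Q x + c + A^T lambda = 0.
Primal feasibility: A x = b.

This gives the KKT block system:
  [ Q   A^T ] [ x     ]   [-c ]
  [ A    0  ] [ lambda ] = [ b ]

Solving the linear system:
  x*      = (-1.5214, 0.0357, 1.9738)
  lambda* = (4.4)
  f(x*)   = 22.8607

x* = (-1.5214, 0.0357, 1.9738), lambda* = (4.4)


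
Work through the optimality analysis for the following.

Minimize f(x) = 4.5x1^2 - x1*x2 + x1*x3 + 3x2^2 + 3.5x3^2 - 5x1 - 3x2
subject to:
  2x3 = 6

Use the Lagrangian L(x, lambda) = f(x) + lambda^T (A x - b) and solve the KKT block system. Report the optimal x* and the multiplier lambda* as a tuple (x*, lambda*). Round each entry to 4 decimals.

Form the Lagrangian:
  L(x, lambda) = (1/2) x^T Q x + c^T x + lambda^T (A x - b)
Stationarity (grad_x L = 0): Q x + c + A^T lambda = 0.
Primal feasibility: A x = b.

This gives the KKT block system:
  [ Q   A^T ] [ x     ]   [-c ]
  [ A    0  ] [ lambda ] = [ b ]

Solving the linear system:
  x*      = (0.283, 0.5472, 3)
  lambda* = (-10.6415)
  f(x*)   = 30.3962

x* = (0.283, 0.5472, 3), lambda* = (-10.6415)


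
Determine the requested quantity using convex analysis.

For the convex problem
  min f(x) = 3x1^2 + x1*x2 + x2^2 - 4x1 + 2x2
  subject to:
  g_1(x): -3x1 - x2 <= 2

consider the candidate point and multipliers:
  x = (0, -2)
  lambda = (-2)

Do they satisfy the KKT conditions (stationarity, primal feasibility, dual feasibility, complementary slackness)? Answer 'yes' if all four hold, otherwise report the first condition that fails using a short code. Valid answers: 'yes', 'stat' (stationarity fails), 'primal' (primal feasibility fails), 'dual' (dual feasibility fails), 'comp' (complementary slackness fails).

Gradient of f: grad f(x) = Q x + c = (-6, -2)
Constraint values g_i(x) = a_i^T x - b_i:
  g_1((0, -2)) = 0
Stationarity residual: grad f(x) + sum_i lambda_i a_i = (0, 0)
  -> stationarity OK
Primal feasibility (all g_i <= 0): OK
Dual feasibility (all lambda_i >= 0): FAILS
Complementary slackness (lambda_i * g_i(x) = 0 for all i): OK

Verdict: the first failing condition is dual_feasibility -> dual.

dual


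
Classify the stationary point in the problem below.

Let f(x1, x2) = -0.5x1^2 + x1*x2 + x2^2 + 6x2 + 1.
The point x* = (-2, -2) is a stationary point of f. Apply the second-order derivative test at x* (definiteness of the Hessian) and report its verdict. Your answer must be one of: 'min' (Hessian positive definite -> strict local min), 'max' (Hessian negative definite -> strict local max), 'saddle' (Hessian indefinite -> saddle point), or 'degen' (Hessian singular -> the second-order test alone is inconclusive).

Compute the Hessian H = grad^2 f:
  H = [[-1, 1], [1, 2]]
Verify stationarity: grad f(x*) = H x* + g = (0, 0).
Eigenvalues of H: -1.3028, 2.3028.
Eigenvalues have mixed signs, so H is indefinite -> x* is a saddle point.

saddle


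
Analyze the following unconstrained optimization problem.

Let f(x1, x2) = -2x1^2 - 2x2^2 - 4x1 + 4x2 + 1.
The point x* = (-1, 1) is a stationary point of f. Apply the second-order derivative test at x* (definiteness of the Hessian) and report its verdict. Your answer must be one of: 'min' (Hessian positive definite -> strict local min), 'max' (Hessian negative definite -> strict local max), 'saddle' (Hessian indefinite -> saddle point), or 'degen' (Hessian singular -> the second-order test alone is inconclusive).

Compute the Hessian H = grad^2 f:
  H = [[-4, 0], [0, -4]]
Verify stationarity: grad f(x*) = H x* + g = (0, 0).
Eigenvalues of H: -4, -4.
Both eigenvalues < 0, so H is negative definite -> x* is a strict local max.

max


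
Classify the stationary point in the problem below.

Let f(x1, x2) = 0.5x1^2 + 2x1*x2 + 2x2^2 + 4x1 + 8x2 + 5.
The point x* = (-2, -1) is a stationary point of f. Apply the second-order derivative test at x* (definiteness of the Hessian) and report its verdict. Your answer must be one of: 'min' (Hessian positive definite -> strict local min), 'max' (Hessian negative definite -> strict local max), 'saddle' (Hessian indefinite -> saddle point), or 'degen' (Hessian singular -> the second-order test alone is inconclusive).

Compute the Hessian H = grad^2 f:
  H = [[1, 2], [2, 4]]
Verify stationarity: grad f(x*) = H x* + g = (0, 0).
Eigenvalues of H: 0, 5.
H has a zero eigenvalue (singular; positive semidefinite but not definite), so H is neither positive definite, negative definite, nor indefinite. The second-order test alone is inconclusive -> degen.
(Indeed, f is constant along the null direction of H through x*, so x* is not a strict local extremum.)

degen


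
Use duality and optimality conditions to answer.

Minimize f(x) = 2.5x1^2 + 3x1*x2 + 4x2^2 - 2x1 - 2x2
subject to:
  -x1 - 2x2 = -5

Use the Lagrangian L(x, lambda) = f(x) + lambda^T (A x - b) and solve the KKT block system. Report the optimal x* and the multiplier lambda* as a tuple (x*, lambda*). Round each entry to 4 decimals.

Form the Lagrangian:
  L(x, lambda) = (1/2) x^T Q x + c^T x + lambda^T (A x - b)
Stationarity (grad_x L = 0): Q x + c + A^T lambda = 0.
Primal feasibility: A x = b.

This gives the KKT block system:
  [ Q   A^T ] [ x     ]   [-c ]
  [ A    0  ] [ lambda ] = [ b ]

Solving the linear system:
  x*      = (0.875, 2.0625)
  lambda* = (8.5625)
  f(x*)   = 18.4688

x* = (0.875, 2.0625), lambda* = (8.5625)


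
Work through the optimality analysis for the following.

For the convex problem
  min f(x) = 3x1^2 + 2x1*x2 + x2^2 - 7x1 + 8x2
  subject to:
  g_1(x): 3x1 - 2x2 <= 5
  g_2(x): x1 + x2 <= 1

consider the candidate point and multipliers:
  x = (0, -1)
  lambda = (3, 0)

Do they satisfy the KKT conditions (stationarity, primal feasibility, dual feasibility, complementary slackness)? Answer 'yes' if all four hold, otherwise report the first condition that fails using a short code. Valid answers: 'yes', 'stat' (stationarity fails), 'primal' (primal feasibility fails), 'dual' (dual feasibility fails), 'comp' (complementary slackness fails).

Gradient of f: grad f(x) = Q x + c = (-9, 6)
Constraint values g_i(x) = a_i^T x - b_i:
  g_1((0, -1)) = -3
  g_2((0, -1)) = -2
Stationarity residual: grad f(x) + sum_i lambda_i a_i = (0, 0)
  -> stationarity OK
Primal feasibility (all g_i <= 0): OK
Dual feasibility (all lambda_i >= 0): OK
Complementary slackness (lambda_i * g_i(x) = 0 for all i): FAILS

Verdict: the first failing condition is complementary_slackness -> comp.

comp


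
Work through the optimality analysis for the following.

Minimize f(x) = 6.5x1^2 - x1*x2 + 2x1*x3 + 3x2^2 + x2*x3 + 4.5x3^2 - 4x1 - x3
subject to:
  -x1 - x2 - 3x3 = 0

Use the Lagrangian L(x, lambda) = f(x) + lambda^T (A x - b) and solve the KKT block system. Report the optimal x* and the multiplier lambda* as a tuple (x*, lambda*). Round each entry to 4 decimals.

Form the Lagrangian:
  L(x, lambda) = (1/2) x^T Q x + c^T x + lambda^T (A x - b)
Stationarity (grad_x L = 0): Q x + c + A^T lambda = 0.
Primal feasibility: A x = b.

This gives the KKT block system:
  [ Q   A^T ] [ x     ]   [-c ]
  [ A    0  ] [ lambda ] = [ b ]

Solving the linear system:
  x*      = (0.2889, -0.007, -0.094)
  lambda* = (-0.425)
  f(x*)   = -0.5309

x* = (0.2889, -0.007, -0.094), lambda* = (-0.425)


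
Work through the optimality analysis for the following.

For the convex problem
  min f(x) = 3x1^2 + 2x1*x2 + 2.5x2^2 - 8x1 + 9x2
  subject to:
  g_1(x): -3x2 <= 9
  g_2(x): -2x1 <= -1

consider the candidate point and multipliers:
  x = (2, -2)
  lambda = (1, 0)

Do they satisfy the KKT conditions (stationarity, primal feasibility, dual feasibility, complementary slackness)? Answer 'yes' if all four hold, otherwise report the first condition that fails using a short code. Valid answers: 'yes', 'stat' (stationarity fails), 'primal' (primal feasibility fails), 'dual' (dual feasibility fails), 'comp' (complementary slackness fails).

Gradient of f: grad f(x) = Q x + c = (0, 3)
Constraint values g_i(x) = a_i^T x - b_i:
  g_1((2, -2)) = -3
  g_2((2, -2)) = -3
Stationarity residual: grad f(x) + sum_i lambda_i a_i = (0, 0)
  -> stationarity OK
Primal feasibility (all g_i <= 0): OK
Dual feasibility (all lambda_i >= 0): OK
Complementary slackness (lambda_i * g_i(x) = 0 for all i): FAILS

Verdict: the first failing condition is complementary_slackness -> comp.

comp


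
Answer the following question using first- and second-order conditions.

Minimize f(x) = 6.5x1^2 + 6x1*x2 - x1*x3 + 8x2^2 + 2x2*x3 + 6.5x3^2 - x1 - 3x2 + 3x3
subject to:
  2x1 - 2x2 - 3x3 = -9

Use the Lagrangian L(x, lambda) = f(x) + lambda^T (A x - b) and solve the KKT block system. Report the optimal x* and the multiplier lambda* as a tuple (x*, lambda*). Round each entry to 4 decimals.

Form the Lagrangian:
  L(x, lambda) = (1/2) x^T Q x + c^T x + lambda^T (A x - b)
Stationarity (grad_x L = 0): Q x + c + A^T lambda = 0.
Primal feasibility: A x = b.

This gives the KKT block system:
  [ Q   A^T ] [ x     ]   [-c ]
  [ A    0  ] [ lambda ] = [ b ]

Solving the linear system:
  x*      = (-1.5656, 1.4902, 0.9628)
  lambda* = (6.6874)
  f(x*)   = 30.0851

x* = (-1.5656, 1.4902, 0.9628), lambda* = (6.6874)


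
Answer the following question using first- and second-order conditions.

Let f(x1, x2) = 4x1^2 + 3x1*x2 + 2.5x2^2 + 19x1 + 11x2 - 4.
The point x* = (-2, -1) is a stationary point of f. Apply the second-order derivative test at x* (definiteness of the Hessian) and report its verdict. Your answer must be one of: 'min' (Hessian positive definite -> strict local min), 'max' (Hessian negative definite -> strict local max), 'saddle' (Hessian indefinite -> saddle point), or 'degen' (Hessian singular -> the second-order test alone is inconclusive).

Compute the Hessian H = grad^2 f:
  H = [[8, 3], [3, 5]]
Verify stationarity: grad f(x*) = H x* + g = (0, 0).
Eigenvalues of H: 3.1459, 9.8541.
Both eigenvalues > 0, so H is positive definite -> x* is a strict local min.

min


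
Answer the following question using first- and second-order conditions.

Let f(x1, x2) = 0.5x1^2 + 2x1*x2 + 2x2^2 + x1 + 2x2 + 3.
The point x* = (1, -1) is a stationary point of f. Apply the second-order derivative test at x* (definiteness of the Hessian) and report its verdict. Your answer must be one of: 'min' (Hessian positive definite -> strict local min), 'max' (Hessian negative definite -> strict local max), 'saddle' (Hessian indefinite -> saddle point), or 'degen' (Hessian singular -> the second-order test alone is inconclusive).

Compute the Hessian H = grad^2 f:
  H = [[1, 2], [2, 4]]
Verify stationarity: grad f(x*) = H x* + g = (0, 0).
Eigenvalues of H: 0, 5.
H has a zero eigenvalue (singular; positive semidefinite but not definite), so H is neither positive definite, negative definite, nor indefinite. The second-order test alone is inconclusive -> degen.
(Indeed, f is constant along the null direction of H through x*, so x* is not a strict local extremum.)

degen


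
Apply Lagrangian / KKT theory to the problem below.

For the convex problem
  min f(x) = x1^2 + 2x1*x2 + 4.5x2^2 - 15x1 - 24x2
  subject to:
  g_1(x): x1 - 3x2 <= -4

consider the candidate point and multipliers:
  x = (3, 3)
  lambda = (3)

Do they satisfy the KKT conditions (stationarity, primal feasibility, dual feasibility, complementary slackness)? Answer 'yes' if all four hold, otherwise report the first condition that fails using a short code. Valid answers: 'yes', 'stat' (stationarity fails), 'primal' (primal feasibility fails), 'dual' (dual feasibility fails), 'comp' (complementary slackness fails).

Gradient of f: grad f(x) = Q x + c = (-3, 9)
Constraint values g_i(x) = a_i^T x - b_i:
  g_1((3, 3)) = -2
Stationarity residual: grad f(x) + sum_i lambda_i a_i = (0, 0)
  -> stationarity OK
Primal feasibility (all g_i <= 0): OK
Dual feasibility (all lambda_i >= 0): OK
Complementary slackness (lambda_i * g_i(x) = 0 for all i): FAILS

Verdict: the first failing condition is complementary_slackness -> comp.

comp


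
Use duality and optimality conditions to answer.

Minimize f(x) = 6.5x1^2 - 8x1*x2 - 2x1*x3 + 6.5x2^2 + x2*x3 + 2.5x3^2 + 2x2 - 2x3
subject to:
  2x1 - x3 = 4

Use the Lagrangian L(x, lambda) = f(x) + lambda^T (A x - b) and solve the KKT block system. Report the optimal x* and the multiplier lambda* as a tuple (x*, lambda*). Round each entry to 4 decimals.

Form the Lagrangian:
  L(x, lambda) = (1/2) x^T Q x + c^T x + lambda^T (A x - b)
Stationarity (grad_x L = 0): Q x + c + A^T lambda = 0.
Primal feasibility: A x = b.

This gives the KKT block system:
  [ Q   A^T ] [ x     ]   [-c ]
  [ A    0  ] [ lambda ] = [ b ]

Solving the linear system:
  x*      = (1.6609, 0.9204, -0.6782)
  lambda* = (-7.7924)
  f(x*)   = 17.1834

x* = (1.6609, 0.9204, -0.6782), lambda* = (-7.7924)
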